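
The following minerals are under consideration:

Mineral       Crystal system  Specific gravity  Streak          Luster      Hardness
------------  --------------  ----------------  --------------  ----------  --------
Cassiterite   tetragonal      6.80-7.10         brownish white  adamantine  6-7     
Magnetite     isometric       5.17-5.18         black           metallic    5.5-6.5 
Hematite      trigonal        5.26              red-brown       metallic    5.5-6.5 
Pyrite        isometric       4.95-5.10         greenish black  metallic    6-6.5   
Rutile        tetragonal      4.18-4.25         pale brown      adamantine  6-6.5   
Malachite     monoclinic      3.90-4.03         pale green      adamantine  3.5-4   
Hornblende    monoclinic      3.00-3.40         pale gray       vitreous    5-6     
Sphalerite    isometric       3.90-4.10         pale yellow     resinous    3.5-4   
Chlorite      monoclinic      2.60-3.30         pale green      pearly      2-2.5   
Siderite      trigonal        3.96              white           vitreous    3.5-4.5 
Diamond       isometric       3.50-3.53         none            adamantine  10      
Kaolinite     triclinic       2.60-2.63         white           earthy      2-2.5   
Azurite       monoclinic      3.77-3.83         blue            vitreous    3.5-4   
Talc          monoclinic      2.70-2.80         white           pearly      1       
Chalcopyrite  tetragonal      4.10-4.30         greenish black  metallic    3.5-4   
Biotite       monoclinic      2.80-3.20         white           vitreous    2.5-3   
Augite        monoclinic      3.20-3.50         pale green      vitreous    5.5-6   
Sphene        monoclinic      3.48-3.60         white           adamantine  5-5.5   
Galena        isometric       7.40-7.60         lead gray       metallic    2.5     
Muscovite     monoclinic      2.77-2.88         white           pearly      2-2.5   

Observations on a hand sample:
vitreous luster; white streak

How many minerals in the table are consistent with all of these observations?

Vitreous luster: Hornblende, Siderite, Azurite, Biotite, Augite remain.
White streak: Siderite, Biotite remain.
Consistent with every observation: Biotite, Siderite.
That is 2 minerals.

2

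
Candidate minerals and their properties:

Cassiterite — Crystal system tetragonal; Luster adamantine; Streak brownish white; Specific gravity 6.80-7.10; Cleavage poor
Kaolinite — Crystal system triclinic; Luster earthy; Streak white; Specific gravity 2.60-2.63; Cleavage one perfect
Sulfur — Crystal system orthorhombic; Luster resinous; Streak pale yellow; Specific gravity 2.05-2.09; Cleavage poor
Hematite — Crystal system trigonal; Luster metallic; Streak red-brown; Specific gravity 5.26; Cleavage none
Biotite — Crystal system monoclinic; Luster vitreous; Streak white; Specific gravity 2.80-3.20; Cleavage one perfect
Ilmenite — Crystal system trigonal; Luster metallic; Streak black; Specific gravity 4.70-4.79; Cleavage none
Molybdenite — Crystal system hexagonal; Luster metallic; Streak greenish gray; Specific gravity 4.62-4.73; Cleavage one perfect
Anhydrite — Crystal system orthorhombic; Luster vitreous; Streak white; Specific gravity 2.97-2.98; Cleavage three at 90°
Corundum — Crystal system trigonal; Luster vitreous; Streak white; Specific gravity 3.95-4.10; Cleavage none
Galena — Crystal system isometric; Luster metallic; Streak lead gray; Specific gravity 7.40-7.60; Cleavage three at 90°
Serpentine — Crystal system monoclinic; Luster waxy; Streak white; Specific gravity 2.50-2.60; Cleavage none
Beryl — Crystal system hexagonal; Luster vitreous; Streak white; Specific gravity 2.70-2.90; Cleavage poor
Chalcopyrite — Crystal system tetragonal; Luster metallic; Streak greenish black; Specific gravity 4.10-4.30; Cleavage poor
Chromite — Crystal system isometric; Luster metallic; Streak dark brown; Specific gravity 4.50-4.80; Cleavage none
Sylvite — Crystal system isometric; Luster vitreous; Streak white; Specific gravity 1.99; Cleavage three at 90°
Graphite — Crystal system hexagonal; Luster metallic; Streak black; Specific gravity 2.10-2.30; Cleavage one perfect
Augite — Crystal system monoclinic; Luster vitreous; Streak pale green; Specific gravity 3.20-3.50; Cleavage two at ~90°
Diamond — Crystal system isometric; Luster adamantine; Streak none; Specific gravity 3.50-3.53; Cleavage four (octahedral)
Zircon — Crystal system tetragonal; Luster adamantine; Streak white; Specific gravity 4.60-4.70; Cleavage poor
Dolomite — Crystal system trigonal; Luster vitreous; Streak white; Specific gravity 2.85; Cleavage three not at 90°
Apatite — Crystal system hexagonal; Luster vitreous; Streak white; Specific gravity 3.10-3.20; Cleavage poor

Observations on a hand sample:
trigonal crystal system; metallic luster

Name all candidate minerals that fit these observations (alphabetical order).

Hematite, Ilmenite

Trigonal crystal system: only Hematite, Ilmenite, Corundum, Dolomite remain.
Metallic luster eliminates Corundum, Dolomite.
Consistent with every observation: Hematite, Ilmenite.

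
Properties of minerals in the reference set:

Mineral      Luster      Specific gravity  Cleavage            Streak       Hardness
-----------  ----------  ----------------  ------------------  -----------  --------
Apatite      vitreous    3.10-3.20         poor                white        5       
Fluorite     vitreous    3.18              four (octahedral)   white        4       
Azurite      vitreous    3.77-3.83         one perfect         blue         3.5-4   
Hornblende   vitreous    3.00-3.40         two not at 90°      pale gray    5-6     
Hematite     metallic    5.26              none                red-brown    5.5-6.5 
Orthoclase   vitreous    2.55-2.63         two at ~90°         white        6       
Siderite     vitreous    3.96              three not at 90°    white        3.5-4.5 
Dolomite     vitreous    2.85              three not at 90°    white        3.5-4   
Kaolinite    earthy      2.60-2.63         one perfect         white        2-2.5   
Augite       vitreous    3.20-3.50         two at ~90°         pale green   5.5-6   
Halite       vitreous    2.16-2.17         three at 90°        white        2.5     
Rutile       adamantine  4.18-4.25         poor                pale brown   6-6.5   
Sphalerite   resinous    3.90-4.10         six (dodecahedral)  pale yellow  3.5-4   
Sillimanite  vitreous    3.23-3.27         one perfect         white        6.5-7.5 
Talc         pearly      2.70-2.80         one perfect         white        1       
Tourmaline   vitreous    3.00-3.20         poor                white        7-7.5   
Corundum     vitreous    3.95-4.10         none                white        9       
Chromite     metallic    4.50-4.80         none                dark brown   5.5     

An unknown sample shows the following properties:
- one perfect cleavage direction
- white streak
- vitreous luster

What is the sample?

One perfect cleavage direction: Azurite, Kaolinite, Sillimanite, Talc remain.
White streak rules out Azurite.
Vitreous luster: only Sillimanite remains.
The only mineral consistent with every observation is Sillimanite.

Sillimanite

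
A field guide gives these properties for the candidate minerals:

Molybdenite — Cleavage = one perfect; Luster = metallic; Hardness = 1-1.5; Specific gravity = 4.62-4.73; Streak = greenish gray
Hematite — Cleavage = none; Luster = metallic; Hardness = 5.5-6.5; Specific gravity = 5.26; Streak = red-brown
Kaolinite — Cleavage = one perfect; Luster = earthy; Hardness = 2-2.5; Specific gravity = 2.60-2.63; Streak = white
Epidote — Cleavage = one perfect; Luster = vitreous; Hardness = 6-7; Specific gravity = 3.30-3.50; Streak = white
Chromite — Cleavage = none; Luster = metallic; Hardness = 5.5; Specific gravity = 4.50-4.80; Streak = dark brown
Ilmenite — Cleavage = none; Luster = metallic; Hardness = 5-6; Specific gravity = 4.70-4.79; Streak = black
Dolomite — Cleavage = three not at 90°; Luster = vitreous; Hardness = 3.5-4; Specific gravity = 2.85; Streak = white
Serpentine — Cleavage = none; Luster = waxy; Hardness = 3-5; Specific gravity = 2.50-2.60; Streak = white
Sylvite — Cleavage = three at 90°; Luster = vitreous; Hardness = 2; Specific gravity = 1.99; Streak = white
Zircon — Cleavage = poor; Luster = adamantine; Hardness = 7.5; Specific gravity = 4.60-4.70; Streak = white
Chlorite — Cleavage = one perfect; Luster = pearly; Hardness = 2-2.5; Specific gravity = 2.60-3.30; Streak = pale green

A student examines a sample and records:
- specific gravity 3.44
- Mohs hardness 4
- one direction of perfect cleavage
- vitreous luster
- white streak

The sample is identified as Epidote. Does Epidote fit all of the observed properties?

Specific gravity 3.44 — matches Epidote (SG 3.30-3.50).
Mohs hardness 4 — Epidote has hardness 6-7; inconsistent.
One direction of perfect cleavage — matches Epidote (cleavage one perfect).
Vitreous luster — matches Epidote (vitreous luster).
White streak — matches Epidote (white streak).
Epidote is excluded by the hardness.

Inconsistent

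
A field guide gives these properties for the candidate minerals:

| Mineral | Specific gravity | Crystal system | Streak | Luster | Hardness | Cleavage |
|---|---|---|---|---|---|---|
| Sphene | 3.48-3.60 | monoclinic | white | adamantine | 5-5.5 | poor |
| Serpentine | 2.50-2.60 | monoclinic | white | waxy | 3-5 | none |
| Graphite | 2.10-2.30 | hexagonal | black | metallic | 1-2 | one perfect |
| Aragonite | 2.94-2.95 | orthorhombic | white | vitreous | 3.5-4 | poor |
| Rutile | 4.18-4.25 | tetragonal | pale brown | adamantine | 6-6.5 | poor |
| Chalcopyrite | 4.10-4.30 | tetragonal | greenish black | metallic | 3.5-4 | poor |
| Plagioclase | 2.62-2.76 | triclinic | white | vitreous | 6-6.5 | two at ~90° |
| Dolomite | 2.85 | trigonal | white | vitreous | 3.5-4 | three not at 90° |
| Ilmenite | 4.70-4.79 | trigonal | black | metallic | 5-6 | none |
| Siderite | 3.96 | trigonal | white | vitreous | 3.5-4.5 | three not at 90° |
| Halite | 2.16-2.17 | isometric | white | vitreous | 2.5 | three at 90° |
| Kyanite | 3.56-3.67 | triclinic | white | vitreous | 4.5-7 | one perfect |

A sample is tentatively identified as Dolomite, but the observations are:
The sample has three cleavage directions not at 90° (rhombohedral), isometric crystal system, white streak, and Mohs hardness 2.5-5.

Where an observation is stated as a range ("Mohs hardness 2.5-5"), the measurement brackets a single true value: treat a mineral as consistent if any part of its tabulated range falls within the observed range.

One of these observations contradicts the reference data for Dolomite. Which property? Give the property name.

crystal system

Three cleavage directions not at 90° (rhombohedral): Dolomite has cleavage three not at 90° — within range.
Isometric crystal system: Dolomite has trigonal system — inconsistent.
White streak: Dolomite has white streak — within range.
Mohs hardness 2.5-5: Dolomite has hardness 3.5-4 — within range.
Everything matches except the crystal system.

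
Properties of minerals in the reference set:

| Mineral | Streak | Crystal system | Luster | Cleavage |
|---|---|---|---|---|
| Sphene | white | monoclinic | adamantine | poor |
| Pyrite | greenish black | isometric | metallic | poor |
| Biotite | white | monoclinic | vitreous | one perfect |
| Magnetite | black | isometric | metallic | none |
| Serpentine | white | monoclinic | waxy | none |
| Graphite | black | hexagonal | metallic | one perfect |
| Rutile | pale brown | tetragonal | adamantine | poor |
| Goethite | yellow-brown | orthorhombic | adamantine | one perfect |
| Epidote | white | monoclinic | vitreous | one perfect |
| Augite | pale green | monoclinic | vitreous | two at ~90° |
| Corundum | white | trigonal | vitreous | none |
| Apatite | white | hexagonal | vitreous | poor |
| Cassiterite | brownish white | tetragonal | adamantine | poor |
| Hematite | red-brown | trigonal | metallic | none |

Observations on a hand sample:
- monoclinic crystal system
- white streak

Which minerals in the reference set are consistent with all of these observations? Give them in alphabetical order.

Biotite, Epidote, Serpentine, Sphene

Monoclinic crystal system — only Sphene, Biotite, Serpentine, Epidote, Augite remain.
White streak eliminates Augite.
Consistent with every observation: Biotite, Epidote, Serpentine, Sphene.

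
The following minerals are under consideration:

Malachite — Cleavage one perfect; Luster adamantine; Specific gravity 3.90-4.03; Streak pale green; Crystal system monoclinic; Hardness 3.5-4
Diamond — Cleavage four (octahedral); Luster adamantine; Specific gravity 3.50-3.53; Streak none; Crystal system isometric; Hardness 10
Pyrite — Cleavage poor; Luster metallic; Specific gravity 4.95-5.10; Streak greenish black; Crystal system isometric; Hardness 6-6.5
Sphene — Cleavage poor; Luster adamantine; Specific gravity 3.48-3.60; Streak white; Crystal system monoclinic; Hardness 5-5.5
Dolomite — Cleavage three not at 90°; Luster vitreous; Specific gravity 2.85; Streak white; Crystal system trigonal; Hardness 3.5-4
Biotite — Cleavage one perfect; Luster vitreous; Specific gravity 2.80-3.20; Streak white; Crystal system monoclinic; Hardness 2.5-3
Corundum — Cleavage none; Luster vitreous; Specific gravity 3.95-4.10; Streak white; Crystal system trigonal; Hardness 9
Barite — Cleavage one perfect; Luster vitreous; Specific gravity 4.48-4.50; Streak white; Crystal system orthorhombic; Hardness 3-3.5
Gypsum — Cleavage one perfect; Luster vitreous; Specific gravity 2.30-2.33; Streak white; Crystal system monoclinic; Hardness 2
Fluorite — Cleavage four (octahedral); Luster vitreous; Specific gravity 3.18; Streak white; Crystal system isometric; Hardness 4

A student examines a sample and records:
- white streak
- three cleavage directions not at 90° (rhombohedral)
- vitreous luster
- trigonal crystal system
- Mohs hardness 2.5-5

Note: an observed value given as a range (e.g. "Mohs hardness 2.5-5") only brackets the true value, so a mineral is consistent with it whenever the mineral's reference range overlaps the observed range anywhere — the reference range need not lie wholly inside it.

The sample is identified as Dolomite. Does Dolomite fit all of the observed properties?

White streak — is consistent with Dolomite (white streak).
Three cleavage directions not at 90° (rhombohedral) — is consistent with Dolomite (cleavage three not at 90°).
Vitreous luster — is consistent with Dolomite (vitreous luster).
Trigonal crystal system — is consistent with Dolomite (trigonal system).
Mohs hardness 2.5-5 — is consistent with Dolomite (hardness 3.5-4).
Nothing contradicts Dolomite.

Yes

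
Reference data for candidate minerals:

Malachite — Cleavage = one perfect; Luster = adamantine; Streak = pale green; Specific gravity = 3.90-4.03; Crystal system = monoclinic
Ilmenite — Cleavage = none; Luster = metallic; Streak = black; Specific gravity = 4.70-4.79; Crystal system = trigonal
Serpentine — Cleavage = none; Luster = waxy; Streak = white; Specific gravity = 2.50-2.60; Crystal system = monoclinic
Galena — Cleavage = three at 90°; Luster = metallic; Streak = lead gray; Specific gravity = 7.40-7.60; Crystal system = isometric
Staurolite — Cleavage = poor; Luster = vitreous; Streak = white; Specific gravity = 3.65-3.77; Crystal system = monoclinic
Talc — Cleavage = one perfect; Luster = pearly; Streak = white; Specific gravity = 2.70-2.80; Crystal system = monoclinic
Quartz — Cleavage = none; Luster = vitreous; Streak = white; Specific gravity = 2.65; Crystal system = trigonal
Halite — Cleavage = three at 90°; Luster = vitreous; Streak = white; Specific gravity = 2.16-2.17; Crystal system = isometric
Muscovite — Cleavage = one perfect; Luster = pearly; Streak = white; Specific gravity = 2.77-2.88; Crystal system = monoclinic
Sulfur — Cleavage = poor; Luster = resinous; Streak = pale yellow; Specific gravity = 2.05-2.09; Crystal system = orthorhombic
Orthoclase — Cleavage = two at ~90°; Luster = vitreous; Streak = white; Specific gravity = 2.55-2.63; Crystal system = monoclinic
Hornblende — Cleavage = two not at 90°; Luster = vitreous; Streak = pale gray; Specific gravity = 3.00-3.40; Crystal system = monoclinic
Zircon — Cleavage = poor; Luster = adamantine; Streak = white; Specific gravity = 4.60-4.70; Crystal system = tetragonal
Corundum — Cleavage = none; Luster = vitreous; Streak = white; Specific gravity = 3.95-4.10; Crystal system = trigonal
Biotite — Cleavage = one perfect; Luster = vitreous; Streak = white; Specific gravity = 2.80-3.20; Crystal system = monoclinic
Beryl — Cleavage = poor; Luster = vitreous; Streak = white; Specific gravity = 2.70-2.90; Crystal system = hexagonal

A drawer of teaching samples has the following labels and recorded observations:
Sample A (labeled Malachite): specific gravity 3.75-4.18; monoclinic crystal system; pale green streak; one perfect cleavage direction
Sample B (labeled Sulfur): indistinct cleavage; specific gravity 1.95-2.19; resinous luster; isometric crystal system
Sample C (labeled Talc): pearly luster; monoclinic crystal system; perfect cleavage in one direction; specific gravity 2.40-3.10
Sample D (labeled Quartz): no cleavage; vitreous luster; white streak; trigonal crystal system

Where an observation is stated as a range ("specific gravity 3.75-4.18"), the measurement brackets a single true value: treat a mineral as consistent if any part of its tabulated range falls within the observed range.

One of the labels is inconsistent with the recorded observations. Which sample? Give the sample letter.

Sample A: nothing contradicts Malachite.
Sample B: isometric crystal system is outside the reference for Sulfur (orthorhombic system) — mislabeled.
Sample C: nothing contradicts Talc.
Sample D: nothing contradicts Quartz.
The mislabeled specimen is B.

B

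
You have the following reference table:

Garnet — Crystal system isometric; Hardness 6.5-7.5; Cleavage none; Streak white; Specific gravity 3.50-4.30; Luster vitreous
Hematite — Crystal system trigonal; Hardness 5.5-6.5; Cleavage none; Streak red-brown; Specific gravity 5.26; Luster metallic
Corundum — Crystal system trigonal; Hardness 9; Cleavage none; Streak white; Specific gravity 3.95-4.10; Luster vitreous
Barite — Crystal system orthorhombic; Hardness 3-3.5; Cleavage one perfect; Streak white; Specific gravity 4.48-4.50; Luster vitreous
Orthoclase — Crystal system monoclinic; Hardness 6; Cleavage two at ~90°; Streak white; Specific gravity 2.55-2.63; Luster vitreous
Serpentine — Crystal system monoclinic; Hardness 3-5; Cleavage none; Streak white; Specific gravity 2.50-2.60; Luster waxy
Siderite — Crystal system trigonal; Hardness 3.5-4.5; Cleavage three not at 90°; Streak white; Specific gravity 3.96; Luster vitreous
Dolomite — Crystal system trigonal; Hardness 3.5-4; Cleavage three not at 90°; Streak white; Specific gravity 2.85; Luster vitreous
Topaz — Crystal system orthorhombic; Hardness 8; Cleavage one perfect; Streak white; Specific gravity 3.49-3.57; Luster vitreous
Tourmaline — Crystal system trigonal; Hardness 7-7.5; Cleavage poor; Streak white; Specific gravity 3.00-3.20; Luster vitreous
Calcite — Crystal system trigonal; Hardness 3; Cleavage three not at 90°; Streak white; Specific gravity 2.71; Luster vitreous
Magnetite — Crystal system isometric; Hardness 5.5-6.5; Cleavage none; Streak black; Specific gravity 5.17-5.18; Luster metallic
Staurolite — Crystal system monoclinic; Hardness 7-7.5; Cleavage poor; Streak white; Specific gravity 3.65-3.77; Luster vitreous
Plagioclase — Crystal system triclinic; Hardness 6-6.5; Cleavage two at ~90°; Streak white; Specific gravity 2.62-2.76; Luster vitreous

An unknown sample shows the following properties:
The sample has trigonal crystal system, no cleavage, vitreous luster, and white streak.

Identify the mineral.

Corundum

Trigonal crystal system: Hematite, Corundum, Siderite, Dolomite, Tourmaline, Calcite remain.
No cleavage: only Hematite, Corundum remain.
Vitreous luster rules out Hematite.
White streak: no further eliminations.
Only Corundum satisfies all observations.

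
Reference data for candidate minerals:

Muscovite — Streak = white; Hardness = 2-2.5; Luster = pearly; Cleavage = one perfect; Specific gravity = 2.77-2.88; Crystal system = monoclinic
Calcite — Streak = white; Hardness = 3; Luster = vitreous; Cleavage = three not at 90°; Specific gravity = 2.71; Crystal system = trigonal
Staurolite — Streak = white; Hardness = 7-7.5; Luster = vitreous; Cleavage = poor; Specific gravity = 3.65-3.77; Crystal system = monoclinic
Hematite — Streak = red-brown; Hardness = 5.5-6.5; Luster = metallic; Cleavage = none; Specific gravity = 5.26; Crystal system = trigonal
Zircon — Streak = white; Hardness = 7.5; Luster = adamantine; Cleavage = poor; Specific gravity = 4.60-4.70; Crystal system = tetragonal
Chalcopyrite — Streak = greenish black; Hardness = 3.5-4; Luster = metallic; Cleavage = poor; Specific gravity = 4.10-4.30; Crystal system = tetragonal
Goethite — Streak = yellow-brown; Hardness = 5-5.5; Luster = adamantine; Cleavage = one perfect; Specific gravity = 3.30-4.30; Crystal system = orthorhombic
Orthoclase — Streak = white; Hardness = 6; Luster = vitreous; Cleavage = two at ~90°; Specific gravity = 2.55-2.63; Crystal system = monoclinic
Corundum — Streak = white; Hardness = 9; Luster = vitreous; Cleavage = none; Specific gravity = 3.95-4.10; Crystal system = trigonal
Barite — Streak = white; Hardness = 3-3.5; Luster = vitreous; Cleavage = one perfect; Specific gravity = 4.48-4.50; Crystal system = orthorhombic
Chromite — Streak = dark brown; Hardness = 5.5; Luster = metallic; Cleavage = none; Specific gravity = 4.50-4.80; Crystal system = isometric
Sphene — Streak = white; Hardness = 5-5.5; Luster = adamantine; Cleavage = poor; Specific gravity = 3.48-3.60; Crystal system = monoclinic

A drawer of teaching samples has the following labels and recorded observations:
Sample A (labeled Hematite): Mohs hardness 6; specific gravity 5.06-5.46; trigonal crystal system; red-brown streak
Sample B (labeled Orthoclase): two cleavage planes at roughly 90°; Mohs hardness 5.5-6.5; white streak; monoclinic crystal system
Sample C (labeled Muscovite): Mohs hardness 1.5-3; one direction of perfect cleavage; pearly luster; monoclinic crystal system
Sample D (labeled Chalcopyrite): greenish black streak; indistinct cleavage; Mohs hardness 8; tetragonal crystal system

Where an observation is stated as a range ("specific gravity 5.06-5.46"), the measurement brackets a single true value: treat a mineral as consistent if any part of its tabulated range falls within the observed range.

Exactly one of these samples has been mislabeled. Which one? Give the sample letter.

D

Sample A: every observation is compatible with the reference values for Hematite.
Sample B: every observation is compatible with the reference values for Orthoclase.
Sample C: every observation is compatible with the reference values for Muscovite.
Sample D: Mohs hardness 8 is outside the reference for Chalcopyrite (hardness 3.5-4) — mislabeled.
Only sample D is inconsistent with its label.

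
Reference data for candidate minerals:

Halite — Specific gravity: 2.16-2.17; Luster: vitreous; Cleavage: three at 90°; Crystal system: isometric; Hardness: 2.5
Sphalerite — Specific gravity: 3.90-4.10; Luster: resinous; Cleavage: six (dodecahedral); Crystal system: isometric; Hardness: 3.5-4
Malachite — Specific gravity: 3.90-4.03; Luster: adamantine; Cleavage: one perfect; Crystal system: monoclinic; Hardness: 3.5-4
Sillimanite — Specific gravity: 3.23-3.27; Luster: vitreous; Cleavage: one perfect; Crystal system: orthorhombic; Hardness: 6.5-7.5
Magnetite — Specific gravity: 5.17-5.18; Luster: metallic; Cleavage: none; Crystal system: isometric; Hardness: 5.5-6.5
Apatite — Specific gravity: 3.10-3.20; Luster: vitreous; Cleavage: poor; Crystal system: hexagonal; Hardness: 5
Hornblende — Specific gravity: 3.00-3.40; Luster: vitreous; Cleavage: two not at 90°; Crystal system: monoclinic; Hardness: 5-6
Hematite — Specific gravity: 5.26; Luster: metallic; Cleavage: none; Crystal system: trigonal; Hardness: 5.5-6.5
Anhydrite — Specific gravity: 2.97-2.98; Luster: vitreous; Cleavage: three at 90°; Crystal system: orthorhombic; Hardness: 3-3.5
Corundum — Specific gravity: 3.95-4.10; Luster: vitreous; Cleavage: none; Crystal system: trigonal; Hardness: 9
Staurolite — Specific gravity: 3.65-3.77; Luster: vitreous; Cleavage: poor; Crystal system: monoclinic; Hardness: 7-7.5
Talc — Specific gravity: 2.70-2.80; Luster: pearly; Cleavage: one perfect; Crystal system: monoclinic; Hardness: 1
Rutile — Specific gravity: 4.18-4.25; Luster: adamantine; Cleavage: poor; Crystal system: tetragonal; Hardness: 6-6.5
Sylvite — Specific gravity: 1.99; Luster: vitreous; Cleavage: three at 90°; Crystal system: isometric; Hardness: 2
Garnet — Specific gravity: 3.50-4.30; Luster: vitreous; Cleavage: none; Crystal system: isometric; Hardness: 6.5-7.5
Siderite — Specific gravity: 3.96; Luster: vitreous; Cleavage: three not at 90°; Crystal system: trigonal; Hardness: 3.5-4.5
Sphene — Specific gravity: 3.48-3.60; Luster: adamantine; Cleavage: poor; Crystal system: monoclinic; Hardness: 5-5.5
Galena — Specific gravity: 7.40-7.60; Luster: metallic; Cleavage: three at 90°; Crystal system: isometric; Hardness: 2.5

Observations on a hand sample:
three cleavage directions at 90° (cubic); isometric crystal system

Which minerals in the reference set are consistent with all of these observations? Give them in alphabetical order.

Three cleavage directions at 90° (cubic): leaves Halite, Anhydrite, Sylvite, Galena.
Isometric crystal system excludes Anhydrite.
Consistent with every observation: Galena, Halite, Sylvite.

Galena, Halite, Sylvite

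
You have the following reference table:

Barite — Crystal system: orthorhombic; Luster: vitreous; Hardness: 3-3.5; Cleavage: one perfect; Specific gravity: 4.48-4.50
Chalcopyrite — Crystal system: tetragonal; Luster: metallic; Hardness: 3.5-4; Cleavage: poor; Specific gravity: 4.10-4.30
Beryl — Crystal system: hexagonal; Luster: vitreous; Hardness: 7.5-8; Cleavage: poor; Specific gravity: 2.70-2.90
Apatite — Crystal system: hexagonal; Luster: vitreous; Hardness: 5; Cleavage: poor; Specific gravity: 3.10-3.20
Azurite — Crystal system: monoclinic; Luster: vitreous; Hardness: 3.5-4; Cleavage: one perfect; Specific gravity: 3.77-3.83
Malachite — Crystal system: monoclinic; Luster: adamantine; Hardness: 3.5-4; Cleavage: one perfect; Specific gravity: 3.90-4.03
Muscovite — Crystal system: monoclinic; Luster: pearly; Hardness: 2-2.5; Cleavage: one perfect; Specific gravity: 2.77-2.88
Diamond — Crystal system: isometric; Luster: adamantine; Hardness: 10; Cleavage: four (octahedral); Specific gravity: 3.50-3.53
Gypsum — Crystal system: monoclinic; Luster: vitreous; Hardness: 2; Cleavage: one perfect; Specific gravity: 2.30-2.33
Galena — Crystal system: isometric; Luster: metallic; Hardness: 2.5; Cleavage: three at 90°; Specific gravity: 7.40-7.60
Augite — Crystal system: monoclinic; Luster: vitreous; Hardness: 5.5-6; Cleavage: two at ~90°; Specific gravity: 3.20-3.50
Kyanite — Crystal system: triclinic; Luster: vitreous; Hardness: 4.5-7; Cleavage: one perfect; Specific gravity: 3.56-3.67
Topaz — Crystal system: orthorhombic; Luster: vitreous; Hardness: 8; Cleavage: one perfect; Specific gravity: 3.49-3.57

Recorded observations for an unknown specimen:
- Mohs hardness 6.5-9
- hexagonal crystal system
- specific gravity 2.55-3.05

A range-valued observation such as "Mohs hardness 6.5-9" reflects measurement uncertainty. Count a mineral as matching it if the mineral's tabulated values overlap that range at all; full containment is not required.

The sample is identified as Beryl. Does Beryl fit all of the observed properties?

Consistent

Mohs hardness 6.5-9 — fits Beryl (hardness 7.5-8).
Hexagonal crystal system — fits Beryl (hexagonal system).
Specific gravity 2.55-3.05 — fits Beryl (SG 2.70-2.90).
Nothing contradicts Beryl.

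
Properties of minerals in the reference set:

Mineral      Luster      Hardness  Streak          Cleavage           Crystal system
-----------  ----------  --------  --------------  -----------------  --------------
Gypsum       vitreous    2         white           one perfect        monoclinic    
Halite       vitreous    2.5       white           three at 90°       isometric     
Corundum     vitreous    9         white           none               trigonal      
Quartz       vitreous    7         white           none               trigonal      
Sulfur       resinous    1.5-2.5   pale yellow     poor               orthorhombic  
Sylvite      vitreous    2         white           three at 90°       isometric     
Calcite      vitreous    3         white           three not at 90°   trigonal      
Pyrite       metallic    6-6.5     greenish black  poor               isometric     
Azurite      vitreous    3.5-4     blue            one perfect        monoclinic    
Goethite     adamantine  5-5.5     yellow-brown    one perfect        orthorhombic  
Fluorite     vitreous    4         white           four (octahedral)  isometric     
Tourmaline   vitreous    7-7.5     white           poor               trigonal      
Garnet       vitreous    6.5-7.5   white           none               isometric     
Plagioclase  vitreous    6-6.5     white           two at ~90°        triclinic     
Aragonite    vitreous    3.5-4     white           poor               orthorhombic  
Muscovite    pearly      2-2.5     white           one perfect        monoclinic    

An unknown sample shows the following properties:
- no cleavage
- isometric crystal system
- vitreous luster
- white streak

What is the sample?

Garnet

No cleavage — narrows the field to Corundum, Quartz, Garnet.
Isometric crystal system — narrows the field to Garnet.
Vitreous luster — no further eliminations.
White streak — all remaining candidates fit.
Only Garnet satisfies all observations.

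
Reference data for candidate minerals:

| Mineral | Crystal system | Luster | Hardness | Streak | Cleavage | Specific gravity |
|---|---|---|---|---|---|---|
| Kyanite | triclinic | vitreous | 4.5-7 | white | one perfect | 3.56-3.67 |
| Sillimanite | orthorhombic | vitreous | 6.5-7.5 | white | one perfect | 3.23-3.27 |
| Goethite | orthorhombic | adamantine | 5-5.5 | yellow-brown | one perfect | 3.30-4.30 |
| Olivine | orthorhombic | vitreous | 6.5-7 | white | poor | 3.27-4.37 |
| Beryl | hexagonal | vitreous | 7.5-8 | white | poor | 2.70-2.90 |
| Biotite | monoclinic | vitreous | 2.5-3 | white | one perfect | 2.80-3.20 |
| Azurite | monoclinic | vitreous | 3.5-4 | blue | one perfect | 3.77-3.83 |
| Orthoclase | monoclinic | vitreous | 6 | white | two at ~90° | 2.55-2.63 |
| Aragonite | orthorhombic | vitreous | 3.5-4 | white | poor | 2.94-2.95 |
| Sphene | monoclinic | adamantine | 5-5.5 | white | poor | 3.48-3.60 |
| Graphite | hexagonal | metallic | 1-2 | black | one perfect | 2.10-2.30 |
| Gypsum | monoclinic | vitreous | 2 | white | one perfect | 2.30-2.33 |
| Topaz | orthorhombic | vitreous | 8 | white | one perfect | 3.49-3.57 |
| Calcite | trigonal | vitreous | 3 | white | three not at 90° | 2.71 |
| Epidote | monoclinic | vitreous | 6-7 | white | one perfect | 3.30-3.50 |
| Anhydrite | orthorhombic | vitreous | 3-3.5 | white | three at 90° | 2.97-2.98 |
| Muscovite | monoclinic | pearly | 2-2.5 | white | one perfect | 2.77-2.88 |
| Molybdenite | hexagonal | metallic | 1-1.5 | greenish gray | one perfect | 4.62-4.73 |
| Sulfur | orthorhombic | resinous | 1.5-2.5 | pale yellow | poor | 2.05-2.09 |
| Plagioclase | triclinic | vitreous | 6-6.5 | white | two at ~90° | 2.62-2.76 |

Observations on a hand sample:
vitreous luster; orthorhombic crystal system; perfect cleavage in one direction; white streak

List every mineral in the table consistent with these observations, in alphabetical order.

Sillimanite, Topaz

Vitreous luster eliminates Goethite, Sphene, Graphite, Muscovite, Molybdenite, Sulfur.
Orthorhombic crystal system: leaves Sillimanite, Olivine, Aragonite, Topaz, Anhydrite.
Perfect cleavage in one direction: leaves Sillimanite, Topaz.
White streak: consistent with all remaining minerals.
Remaining candidates: Sillimanite, Topaz.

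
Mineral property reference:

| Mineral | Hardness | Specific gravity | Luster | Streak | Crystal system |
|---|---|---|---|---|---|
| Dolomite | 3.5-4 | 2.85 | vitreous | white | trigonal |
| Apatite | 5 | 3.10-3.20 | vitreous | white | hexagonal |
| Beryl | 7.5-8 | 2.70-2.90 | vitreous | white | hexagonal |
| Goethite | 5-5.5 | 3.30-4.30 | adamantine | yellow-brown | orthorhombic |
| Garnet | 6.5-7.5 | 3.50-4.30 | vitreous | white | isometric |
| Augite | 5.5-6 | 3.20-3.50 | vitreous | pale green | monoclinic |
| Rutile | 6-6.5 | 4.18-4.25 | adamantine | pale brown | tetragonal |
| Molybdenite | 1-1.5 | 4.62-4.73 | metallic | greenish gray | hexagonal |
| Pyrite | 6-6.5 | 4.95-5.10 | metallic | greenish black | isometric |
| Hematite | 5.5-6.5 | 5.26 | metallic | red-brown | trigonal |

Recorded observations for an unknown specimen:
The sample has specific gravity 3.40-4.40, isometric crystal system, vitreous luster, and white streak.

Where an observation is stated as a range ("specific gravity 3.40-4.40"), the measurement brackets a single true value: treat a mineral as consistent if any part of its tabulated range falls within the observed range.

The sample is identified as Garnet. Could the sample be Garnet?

Specific gravity 3.40-4.40 — agrees with Garnet (SG 3.50-4.30).
Isometric crystal system — agrees with Garnet (isometric system).
Vitreous luster — agrees with Garnet (vitreous luster).
White streak — agrees with Garnet (white streak).
Nothing contradicts Garnet.

Consistent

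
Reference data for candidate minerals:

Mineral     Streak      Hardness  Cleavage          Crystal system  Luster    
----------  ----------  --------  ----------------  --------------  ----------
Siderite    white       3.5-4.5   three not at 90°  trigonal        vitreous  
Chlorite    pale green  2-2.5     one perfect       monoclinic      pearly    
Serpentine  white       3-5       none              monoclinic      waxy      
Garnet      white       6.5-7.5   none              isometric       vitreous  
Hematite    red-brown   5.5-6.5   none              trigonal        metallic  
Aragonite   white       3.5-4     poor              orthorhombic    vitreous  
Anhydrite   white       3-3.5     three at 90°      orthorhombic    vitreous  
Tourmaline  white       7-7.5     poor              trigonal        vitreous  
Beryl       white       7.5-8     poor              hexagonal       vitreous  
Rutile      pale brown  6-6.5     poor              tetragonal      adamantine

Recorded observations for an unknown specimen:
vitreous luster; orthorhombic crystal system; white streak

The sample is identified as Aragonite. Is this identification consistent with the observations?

Consistent

Vitreous luster — matches Aragonite (vitreous luster).
Orthorhombic crystal system — matches Aragonite (orthorhombic system).
White streak — matches Aragonite (white streak).
Every observed property is compatible with the reference values for Aragonite.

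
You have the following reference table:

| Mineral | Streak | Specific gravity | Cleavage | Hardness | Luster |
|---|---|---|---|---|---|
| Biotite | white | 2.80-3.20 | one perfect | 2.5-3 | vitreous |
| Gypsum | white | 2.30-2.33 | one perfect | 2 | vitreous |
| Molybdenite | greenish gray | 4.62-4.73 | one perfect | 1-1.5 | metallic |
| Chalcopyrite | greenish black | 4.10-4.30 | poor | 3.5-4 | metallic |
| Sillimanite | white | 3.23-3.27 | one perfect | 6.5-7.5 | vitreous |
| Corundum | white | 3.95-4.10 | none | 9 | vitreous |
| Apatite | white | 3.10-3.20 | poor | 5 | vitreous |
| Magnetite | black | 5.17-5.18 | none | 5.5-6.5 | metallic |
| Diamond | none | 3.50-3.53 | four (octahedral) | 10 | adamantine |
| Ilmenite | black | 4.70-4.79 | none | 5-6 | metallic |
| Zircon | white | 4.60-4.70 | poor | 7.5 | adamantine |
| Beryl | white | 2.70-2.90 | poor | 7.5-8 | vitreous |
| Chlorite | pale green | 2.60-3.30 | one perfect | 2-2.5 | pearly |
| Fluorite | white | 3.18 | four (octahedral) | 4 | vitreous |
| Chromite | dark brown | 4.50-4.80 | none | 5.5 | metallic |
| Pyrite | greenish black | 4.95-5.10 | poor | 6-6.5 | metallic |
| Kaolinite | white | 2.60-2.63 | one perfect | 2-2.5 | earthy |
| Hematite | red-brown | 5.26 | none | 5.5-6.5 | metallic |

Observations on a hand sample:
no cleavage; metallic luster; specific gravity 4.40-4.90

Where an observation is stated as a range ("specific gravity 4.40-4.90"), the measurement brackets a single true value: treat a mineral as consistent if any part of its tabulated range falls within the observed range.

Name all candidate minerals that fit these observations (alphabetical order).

No cleavage: Corundum, Magnetite, Ilmenite, Chromite, Hematite remain.
Metallic luster excludes Corundum.
Specific gravity 4.40-4.90 rules out Magnetite, Hematite.
Remaining candidates: Chromite, Ilmenite.

Chromite, Ilmenite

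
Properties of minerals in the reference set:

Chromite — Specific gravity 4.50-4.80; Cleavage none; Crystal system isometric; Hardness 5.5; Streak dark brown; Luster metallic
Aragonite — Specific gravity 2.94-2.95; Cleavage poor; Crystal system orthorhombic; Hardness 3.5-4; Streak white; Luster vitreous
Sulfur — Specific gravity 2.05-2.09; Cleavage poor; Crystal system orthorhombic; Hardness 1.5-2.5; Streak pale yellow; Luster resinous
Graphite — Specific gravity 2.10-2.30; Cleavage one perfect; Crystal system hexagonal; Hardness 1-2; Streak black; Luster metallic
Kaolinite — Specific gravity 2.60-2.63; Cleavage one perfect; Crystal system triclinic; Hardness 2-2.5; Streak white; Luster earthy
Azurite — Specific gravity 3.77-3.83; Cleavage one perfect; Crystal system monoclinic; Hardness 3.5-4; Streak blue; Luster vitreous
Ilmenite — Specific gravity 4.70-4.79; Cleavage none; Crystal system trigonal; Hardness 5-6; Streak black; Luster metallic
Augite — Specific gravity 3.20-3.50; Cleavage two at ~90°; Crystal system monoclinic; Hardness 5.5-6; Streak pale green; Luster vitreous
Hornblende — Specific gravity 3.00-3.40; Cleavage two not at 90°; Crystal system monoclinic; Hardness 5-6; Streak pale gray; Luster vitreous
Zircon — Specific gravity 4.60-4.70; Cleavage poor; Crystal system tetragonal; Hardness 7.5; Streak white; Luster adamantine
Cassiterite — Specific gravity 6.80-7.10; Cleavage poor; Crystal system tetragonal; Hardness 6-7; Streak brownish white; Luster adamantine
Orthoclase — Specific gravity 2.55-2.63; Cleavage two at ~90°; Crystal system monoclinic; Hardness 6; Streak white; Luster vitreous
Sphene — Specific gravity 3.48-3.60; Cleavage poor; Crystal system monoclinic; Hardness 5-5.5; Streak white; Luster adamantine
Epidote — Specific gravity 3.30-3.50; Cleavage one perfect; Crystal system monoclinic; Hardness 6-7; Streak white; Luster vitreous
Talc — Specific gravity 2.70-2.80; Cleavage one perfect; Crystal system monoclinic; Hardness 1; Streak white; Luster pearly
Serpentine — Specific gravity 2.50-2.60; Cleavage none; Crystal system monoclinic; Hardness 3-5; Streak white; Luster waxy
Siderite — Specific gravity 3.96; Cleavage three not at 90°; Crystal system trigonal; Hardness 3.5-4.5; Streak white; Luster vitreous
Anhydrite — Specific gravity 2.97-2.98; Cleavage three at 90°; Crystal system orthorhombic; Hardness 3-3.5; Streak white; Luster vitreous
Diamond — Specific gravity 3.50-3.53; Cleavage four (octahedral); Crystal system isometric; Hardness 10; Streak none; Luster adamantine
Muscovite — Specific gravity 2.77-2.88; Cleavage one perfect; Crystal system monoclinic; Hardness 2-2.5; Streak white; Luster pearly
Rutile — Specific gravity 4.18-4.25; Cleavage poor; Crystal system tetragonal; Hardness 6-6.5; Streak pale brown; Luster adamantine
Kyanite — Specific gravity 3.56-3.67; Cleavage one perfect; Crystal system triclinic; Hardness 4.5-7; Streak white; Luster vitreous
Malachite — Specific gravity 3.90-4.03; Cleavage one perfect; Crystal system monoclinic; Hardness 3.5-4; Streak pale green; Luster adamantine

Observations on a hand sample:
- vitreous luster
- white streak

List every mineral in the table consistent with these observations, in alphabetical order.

Anhydrite, Aragonite, Epidote, Kyanite, Orthoclase, Siderite

Vitreous luster — only Aragonite, Azurite, Augite, Hornblende, Orthoclase, Epidote, Siderite, Anhydrite, Kyanite remain.
White streak is inconsistent with Azurite, Augite, Hornblende.
The minerals that satisfy all observations are Anhydrite, Aragonite, Epidote, Kyanite, Orthoclase, Siderite.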